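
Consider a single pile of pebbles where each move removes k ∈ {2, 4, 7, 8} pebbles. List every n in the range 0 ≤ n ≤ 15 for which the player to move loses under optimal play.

0, 1, 6, 11, 12

Build the Grundy sequence with g(k) = mex{g(k−s) : s ∈ {2, 4, 7, 8}, s ≤ k}:
k:     0  1  2  3  4  5  6  7  8  9 10 11 12 13 14 15
g(k):  0  0  1  1  2  2  0  3  1  4  2  0  0  1  1  2
The P-positions (g = 0) in 0..15 are 0, 1, 6, 11, 12.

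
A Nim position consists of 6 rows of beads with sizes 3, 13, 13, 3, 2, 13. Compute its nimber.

15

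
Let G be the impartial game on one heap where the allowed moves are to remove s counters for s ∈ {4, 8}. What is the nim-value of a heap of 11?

2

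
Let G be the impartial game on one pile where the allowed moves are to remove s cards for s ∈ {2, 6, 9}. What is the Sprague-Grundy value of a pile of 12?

0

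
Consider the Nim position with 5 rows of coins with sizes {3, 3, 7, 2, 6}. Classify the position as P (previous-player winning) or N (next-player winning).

N-position

Nim-sum: 3 ⊕ 3 ⊕ 7 ⊕ 2 ⊕ 6 = 3.
The nim-sum is 3 ≠ 0, so this is an N-position: the player to move can win.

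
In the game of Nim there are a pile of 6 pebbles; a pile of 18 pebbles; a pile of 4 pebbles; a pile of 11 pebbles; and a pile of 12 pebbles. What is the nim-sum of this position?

Nim-sum: 6 ^ 18 ^ 4 ^ 11 ^ 12 = 23.

23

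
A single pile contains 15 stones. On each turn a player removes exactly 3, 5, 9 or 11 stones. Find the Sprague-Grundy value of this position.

Grundy values for subtraction set {3, 5, 9, 11}:
k:     0  1  2  3  4  5  6  7  8  9 10 11 12 13 14 15
g(k):  0  0  0  1  1  1  2  2  0  3  3  1  4  2  0  0
So g(15) = 0.

0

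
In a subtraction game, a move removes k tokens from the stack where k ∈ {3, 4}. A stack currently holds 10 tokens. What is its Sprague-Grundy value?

1

Build the Grundy sequence with g(k) = mex{g(k−s) : s ∈ {3, 4}, s ≤ k}:
k:     0  1  2  3  4  5  6  7  8  9 10
g(k):  0  0  0  1  1  1  2  0  0  0  1
So g(10) = 1.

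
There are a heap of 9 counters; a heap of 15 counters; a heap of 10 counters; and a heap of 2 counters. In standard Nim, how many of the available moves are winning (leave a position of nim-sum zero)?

Nim-sum: 9 ⊕ 15 ⊕ 10 ⊕ 2 = 14.
The overall nim-sum is X = 14. A heap of size p has a winning move iff p XOR X < p (reduce it to p XOR X).
  9: 9 XOR 14 = 7 < 9 — winning move (to 7).
  15: 15 XOR 14 = 1 < 15 — winning move (to 1).
  10: 10 XOR 14 = 4 < 10 — winning move (to 4).
  2: 2 XOR 14 = 12 ≥ 2 — no move.
That gives 3 winning moves.

3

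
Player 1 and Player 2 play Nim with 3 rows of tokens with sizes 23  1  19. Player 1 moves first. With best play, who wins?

Player 1 wins

Compute the nim-sum pairwise:
23 ⊕ 1 = 22
22 ⊕ 19 = 5
The nim-sum is 5 ≠ 0, so this is an N-position: the player to move can win; Player 1 has a winning move.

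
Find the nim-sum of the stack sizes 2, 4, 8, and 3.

13

Compute the nim-sum pairwise:
2 ^ 4 = 6
6 ^ 8 = 14
14 ^ 3 = 13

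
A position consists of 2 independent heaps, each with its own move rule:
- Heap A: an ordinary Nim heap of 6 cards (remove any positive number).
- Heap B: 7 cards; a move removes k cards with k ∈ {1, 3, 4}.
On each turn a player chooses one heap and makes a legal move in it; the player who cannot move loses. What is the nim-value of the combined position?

6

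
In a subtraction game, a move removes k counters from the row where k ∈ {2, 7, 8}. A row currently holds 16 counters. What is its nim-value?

Build the Grundy sequence with g(k) = mex{g(k−s) : s ∈ {2, 7, 8}, s ≤ k}:
k:     0  1  2  3  4  5  6  7  8  9 10 11 12 13 14 15 16
g(k):  0  0  1  1  0  0  1  1  2  2  0  3  1  2  0  0  1
So g(16) = 1.

1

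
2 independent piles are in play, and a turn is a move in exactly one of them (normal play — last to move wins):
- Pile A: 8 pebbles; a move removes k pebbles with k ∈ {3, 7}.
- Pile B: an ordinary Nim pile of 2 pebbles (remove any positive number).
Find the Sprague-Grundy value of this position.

Build the Grundy sequence for pile A with g(k) = mex{g(k−s) : s ∈ {3, 7}, s ≤ k}:
k:     0  1  2  3  4  5  6  7  8
g(k):  0  0  0  1  1  1  0  2  2
So g(8) = 2.
Pile B is a plain Nim pile of size 2, so its Grundy value is 2.
The value of a disjunctive sum is the nim-sum of the parts.
Combined value = 2 ⊕ 2 = 0.

0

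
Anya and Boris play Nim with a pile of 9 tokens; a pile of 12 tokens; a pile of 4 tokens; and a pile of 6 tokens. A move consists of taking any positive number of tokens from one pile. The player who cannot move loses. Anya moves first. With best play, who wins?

In binary:
  1001  (9)
  1100  (12)
  0100  (4)
  0110  (6)
  ----
  0111  (7)
The nim-sum is 7 ≠ 0, so this is an N-position: the player to move can win; Anya has a winning move.

Anya wins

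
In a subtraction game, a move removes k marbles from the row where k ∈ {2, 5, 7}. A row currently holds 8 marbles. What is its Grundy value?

2

Grundy values for subtraction set {2, 5, 7}:
k:     0  1  2  3  4  5  6  7  8
g(k):  0  0  1  1  0  2  1  3  2
So g(8) = 2.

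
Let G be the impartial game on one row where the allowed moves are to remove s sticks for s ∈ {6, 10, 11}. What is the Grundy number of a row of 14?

2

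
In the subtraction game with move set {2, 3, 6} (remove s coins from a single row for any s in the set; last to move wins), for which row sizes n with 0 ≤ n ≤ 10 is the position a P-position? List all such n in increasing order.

0, 1, 5, 9, 10

Grundy values for subtraction set {2, 3, 6}:
k:     0  1  2  3  4  5  6  7  8  9 10
g(k):  0  0  1  1  2  0  3  1  2  0  0
The P-positions (g = 0) in 0..10 are 0, 1, 5, 9, 10.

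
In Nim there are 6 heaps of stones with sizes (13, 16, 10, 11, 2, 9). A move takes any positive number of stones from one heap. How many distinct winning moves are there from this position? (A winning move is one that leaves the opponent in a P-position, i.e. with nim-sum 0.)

Compute the nim-sum pairwise:
13 XOR 16 = 29
29 XOR 10 = 23
23 XOR 11 = 28
28 XOR 2 = 30
30 XOR 9 = 23
The overall nim-sum is X = 23. A heap of size p has a winning move iff p XOR X < p (reduce it to p XOR X).
  13: 13 XOR 23 = 26 ≥ 13 — no move.
  16: 16 XOR 23 = 7 < 16 — winning move (to 7).
  10: 10 XOR 23 = 29 ≥ 10 — no move.
  11: 11 XOR 23 = 28 ≥ 11 — no move.
  2: 2 XOR 23 = 21 ≥ 2 — no move.
  9: 9 XOR 23 = 30 ≥ 9 — no move.
That gives 1 winning move.

1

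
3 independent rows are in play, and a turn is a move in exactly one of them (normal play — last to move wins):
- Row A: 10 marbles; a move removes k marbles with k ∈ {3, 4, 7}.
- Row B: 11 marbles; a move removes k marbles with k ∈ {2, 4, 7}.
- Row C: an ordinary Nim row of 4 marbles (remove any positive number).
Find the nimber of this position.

Grundy values for row A (subtraction set {3, 4, 7}):
g(0) = mex{} = 0
g(1) = mex{} = 0
g(2) = mex{} = 0
g(3) = mex{0} = 1
g(4) = mex{0} = 1
g(5) = mex{0} = 1
g(6) = mex{0,1} = 2
g(7) = mex{0,1} = 2
g(8) = mex{0,1} = 2
g(9) = mex{0,1,2} = 3
g(10) = mex{1,2} = 0
So g(10) = 0.
For row B, compute g(0), g(1), … with moves {2, 4, 7}:
k:     0  1  2  3  4  5  6  7  8  9 10 11
g(k):  0  0  1  1  2  2  0  3  1  0  2  1
So g(11) = 1.
Row C is a plain Nim row of size 4, so its Grundy value is 4.
By the Sprague-Grundy theorem, the Grundy value of a sum of independent games is the XOR of the component values.
Combined value = 0 XOR 1 XOR 4 = 5.

5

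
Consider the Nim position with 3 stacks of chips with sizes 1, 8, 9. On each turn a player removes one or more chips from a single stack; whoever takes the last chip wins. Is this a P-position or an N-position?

Compute the nim-sum pairwise:
1 ⊕ 8 = 9
9 ⊕ 9 = 0
The nim-sum is 0, so this is a P-position: the player to move is in a losing position under optimal play.

P-position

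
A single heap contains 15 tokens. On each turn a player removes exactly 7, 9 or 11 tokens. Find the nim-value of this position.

2

Grundy values for subtraction set {7, 9, 11}:
k:     0  1  2  3  4  5  6  7  8  9 10 11 12 13 14 15
g(k):  0  0  0  0  0  0  0  1  1  1  1  1  1  1  2  2
So g(15) = 2.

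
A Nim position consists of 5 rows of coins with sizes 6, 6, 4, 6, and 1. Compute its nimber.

Compute the nim-sum pairwise:
6 ⊕ 6 = 0
0 ⊕ 4 = 4
4 ⊕ 6 = 2
2 ⊕ 1 = 3

3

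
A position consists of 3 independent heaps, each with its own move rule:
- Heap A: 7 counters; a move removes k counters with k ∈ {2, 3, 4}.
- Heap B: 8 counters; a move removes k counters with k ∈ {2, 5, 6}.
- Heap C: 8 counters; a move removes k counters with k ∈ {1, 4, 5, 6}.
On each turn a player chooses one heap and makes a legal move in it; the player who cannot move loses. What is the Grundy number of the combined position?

4

Build the Grundy sequence for heap A with g(k) = mex{g(k−s) : s ∈ {2, 3, 4}, s ≤ k}:
g(0) = mex{} = 0
g(1) = mex{} = 0
g(2) = mex{0} = 1
g(3) = mex{0} = 1
g(4) = mex{0,1} = 2
g(5) = mex{0,1} = 2
g(6) = mex{1,2} = 0
g(7) = mex{1,2} = 0
So g(7) = 0.
Grundy values for heap B (subtraction set {2, 5, 6}):
g(0) = mex{} = 0
g(1) = mex{} = 0
g(2) = mex{0} = 1
g(3) = mex{0} = 1
g(4) = mex{1} = 0
g(5) = mex{0,1} = 2
g(6) = mex{0} = 1
g(7) = mex{0,1,2} = 3
g(8) = mex{1} = 0
So g(8) = 0.
Grundy values for heap C (subtraction set {1, 4, 5, 6}):
g(0) = mex{} = 0
g(1) = mex{0} = 1
g(2) = mex{1} = 0
g(3) = mex{0} = 1
g(4) = mex{0,1} = 2
g(5) = mex{0,1,2} = 3
g(6) = mex{0,1,3} = 2
g(7) = mex{0,1,2} = 3
g(8) = mex{0,1,2,3} = 4
So g(8) = 4.
By the Sprague-Grundy theorem, the Grundy value of a sum of independent games is the XOR of the component values.
Combined value = 0 XOR 0 XOR 4 = 4.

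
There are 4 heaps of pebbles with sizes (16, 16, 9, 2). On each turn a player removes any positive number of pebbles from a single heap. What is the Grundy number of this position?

Write each in binary and XOR column by column:
  10000  (16)
  10000  (16)
  01001  (9)
  00010  (2)
  -----
  01011  (11)

11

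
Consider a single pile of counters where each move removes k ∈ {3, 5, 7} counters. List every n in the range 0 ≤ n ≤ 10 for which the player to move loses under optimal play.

0, 1, 2, 10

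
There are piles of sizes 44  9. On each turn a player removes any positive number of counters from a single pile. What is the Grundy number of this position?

37

Nim-sum: 44 XOR 9 = 37.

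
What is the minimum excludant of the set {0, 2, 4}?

1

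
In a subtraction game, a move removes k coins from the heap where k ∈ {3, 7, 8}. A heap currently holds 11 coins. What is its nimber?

Grundy values for subtraction set {3, 7, 8}:
g(0) = mex{} = 0
g(1) = mex{} = 0
g(2) = mex{} = 0
g(3) = mex{0} = 1
g(4) = mex{0} = 1
g(5) = mex{0} = 1
g(6) = mex{1} = 0
g(7) = mex{0,1} = 2
g(8) = mex{0,1} = 2
g(9) = mex{0} = 1
g(10) = mex{0,1,2} = 3
g(11) = mex{1,2} = 0
So g(11) = 0.

0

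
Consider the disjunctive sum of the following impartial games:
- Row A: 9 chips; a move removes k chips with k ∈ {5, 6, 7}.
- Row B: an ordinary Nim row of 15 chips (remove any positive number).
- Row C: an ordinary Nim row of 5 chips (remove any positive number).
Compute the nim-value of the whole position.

11

For row A, compute g(0), g(1), … with moves {5, 6, 7}:
k:     0  1  2  3  4  5  6  7  8  9
g(k):  0  0  0  0  0  1  1  1  1  1
So g(9) = 1.
Row B is a plain Nim row of size 15, so its Grundy value is 15.
Row C is a plain Nim row of size 5, so its Grundy value is 5.
By the Sprague-Grundy theorem, the Grundy value of a sum of independent games is the XOR of the component values.
Combined value = 1 ⊕ 15 ⊕ 5 = 11.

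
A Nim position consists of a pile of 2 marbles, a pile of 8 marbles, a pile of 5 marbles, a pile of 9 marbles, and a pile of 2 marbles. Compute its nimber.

4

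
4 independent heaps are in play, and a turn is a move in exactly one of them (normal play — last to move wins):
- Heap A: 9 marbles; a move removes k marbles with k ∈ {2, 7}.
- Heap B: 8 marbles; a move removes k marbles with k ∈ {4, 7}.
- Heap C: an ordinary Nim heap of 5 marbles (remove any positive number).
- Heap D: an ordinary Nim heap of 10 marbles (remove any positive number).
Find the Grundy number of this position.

Grundy values for heap A (subtraction set {2, 7}):
g(0) = mex{} = 0
g(1) = mex{} = 0
g(2) = mex{0} = 1
g(3) = mex{0} = 1
g(4) = mex{1} = 0
g(5) = mex{1} = 0
g(6) = mex{0} = 1
g(7) = mex{0} = 1
g(8) = mex{0,1} = 2
g(9) = mex{1} = 0
So g(9) = 0.
Grundy values for heap B (subtraction set {4, 7}):
k:     0  1  2  3  4  5  6  7  8
g(k):  0  0  0  0  1  1  1  1  2
So g(8) = 2.
Heap C is a plain Nim heap of size 5, so its Grundy value is 5.
Heap D is a plain Nim heap of size 10, so its Grundy value is 10.
By the Sprague-Grundy theorem, the Grundy value of a sum of independent games is the XOR of the component values.
Combined value = 0 XOR 2 XOR 5 XOR 10 = 13.

13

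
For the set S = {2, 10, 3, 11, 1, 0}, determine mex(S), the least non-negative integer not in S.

4

The values 0, 1, 2, 3 are all present; 4 is the first non-negative integer missing from the set.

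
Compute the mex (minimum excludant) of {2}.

0

0 is not in the set, so the mex is 0.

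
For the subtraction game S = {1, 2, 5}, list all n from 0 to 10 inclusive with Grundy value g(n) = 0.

Build the Grundy sequence with g(k) = mex{g(k−s) : s ∈ {1, 2, 5}, s ≤ k}:
g(0) = mex{} = 0
g(1) = mex{0} = 1
g(2) = mex{0,1} = 2
g(3) = mex{1,2} = 0
g(4) = mex{0,2} = 1
g(5) = mex{0,1} = 2
g(6) = mex{1,2} = 0
g(7) = mex{0,2} = 1
g(8) = mex{0,1} = 2
g(9) = mex{1,2} = 0
g(10) = mex{0,2} = 1
The P-positions (g = 0) in 0..10 are 0, 3, 6, 9.

0, 3, 6, 9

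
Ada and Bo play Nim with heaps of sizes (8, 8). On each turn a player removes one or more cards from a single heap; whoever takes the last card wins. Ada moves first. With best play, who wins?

Nim-sum: 8 ⊕ 8 = 0.
The nim-sum is 0, so this is a P-position: the player to move is in a losing position under optimal play; Ada is about to move from it and so loses — Bo wins.

Bo wins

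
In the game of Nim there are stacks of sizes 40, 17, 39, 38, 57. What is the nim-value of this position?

1

Compute the nim-sum pairwise:
40 ^ 17 = 57
57 ^ 39 = 30
30 ^ 38 = 56
56 ^ 57 = 1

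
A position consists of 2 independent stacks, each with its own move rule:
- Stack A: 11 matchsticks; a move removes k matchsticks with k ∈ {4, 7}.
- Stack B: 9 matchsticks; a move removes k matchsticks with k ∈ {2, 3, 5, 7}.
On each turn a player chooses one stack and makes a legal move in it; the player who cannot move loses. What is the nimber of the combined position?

0

For stack A, compute g(0), g(1), … with moves {4, 7}:
k:     0  1  2  3  4  5  6  7  8  9 10 11
g(k):  0  0  0  0  1  1  1  1  2  2  2  0
So g(11) = 0.
Grundy values for stack B (subtraction set {2, 3, 5, 7}):
k:     0  1  2  3  4  5  6  7  8  9
g(k):  0  0  1  1  2  2  3  3  4  0
So g(9) = 0.
By the Sprague-Grundy theorem, the Grundy value of a sum of independent games is the XOR of the component values.
Combined value = 0 ⊕ 0 = 0.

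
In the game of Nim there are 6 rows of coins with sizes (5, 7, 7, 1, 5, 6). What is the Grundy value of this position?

Nim-sum: 5 ⊕ 7 ⊕ 7 ⊕ 1 ⊕ 5 ⊕ 6 = 7.

7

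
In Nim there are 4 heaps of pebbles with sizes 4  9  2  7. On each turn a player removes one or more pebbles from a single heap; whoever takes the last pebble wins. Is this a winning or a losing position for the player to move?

Compute the nim-sum pairwise:
4 ^ 9 = 13
13 ^ 2 = 15
15 ^ 7 = 8
The nim-sum is 8 ≠ 0, so this is an N-position: the player to move can win.

Winning position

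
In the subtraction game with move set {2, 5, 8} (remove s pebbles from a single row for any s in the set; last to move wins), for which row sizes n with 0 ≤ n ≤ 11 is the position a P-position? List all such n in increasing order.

0, 1, 4, 7, 10, 11

Grundy values for subtraction set {2, 5, 8}:
k:     0  1  2  3  4  5  6  7  8  9 10 11
g(k):  0  0  1  1  0  2  1  0  2  1  0  0
The P-positions (g = 0) in 0..11 are 0, 1, 4, 7, 10, 11.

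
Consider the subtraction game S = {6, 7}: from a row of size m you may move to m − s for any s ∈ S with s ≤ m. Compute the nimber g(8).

1

Grundy values for subtraction set {6, 7}:
k:     0  1  2  3  4  5  6  7  8
g(k):  0  0  0  0  0  0  1  1  1
So g(8) = 1.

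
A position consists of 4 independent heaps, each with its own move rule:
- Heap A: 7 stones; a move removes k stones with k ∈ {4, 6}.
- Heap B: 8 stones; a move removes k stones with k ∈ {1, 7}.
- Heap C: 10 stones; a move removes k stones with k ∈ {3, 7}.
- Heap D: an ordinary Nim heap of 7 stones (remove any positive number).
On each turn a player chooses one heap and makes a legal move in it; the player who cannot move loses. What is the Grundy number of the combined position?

Grundy values for heap A (subtraction set {4, 6}):
g(0) = mex{} = 0
g(1) = mex{} = 0
g(2) = mex{} = 0
g(3) = mex{} = 0
g(4) = mex{0} = 1
g(5) = mex{0} = 1
g(6) = mex{0} = 1
g(7) = mex{0} = 1
So g(7) = 1.
Build the Grundy sequence for heap B with g(k) = mex{g(k−s) : s ∈ {1, 7}, s ≤ k}:
g(0) = mex{} = 0
g(1) = mex{0} = 1
g(2) = mex{1} = 0
g(3) = mex{0} = 1
g(4) = mex{1} = 0
g(5) = mex{0} = 1
g(6) = mex{1} = 0
g(7) = mex{0} = 1
g(8) = mex{1} = 0
So g(8) = 0.
For heap C, compute g(0), g(1), … with moves {3, 7}:
g(0) = mex{} = 0
g(1) = mex{} = 0
g(2) = mex{} = 0
g(3) = mex{0} = 1
g(4) = mex{0} = 1
g(5) = mex{0} = 1
g(6) = mex{1} = 0
g(7) = mex{0,1} = 2
g(8) = mex{0,1} = 2
g(9) = mex{0} = 1
g(10) = mex{1,2} = 0
So g(10) = 0.
Heap D is a plain Nim heap of size 7, so its Grundy value is 7.
The value of a disjunctive sum is the nim-sum of the parts.
Combined value = 1 ⊕ 0 ⊕ 0 ⊕ 7 = 6.

6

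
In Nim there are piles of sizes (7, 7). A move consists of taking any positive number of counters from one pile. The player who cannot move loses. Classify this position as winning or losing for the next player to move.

Losing position

Compute the nim-sum pairwise:
7 ^ 7 = 0
The nim-sum is 0, so this is a P-position: the player to move is in a losing position under optimal play.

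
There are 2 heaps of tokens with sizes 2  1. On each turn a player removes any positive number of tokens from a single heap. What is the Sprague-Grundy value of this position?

3

Compute the nim-sum pairwise:
2 ⊕ 1 = 3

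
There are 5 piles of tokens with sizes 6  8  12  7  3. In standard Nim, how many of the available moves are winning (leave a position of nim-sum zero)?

Compute the nim-sum pairwise:
6 ⊕ 8 = 14
14 ⊕ 12 = 2
2 ⊕ 7 = 5
5 ⊕ 3 = 6
The overall nim-sum is X = 6. A pile of size p has a winning move iff p XOR X < p (reduce it to p XOR X).
  6: 6 XOR 6 = 0 < 6 — winning move (to 0).
  8: 8 XOR 6 = 14 ≥ 8 — no move.
  12: 12 XOR 6 = 10 < 12 — winning move (to 10).
  7: 7 XOR 6 = 1 < 7 — winning move (to 1).
  3: 3 XOR 6 = 5 ≥ 3 — no move.
That gives 3 winning moves.

3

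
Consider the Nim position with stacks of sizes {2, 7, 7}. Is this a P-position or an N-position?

N-position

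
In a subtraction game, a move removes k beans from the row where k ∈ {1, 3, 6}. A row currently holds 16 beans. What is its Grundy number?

3

Grundy values for subtraction set {1, 3, 6}:
k:     0  1  2  3  4  5  6  7  8  9 10 11 12 13 14 15 16
g(k):  0  1  0  1  0  1  2  3  2  0  1  0  1  0  1  2  3
So g(16) = 3.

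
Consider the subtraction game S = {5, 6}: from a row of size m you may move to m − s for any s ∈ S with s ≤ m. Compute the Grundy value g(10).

2

Build the Grundy sequence with g(k) = mex{g(k−s) : s ∈ {5, 6}, s ≤ k}:
g(0) = mex{} = 0
g(1) = mex{} = 0
g(2) = mex{} = 0
g(3) = mex{} = 0
g(4) = mex{} = 0
g(5) = mex{0} = 1
g(6) = mex{0} = 1
g(7) = mex{0} = 1
g(8) = mex{0} = 1
g(9) = mex{0} = 1
g(10) = mex{0,1} = 2
So g(10) = 2.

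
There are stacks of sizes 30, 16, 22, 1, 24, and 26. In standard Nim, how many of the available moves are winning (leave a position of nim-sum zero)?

Write each in binary and XOR column by column:
  11110  (30)
  10000  (16)
  10110  (22)
  00001  (1)
  11000  (24)
  11010  (26)
  -----
  11011  (27)
The overall nim-sum is X = 27. A stack of size p has a winning move iff p XOR X < p (reduce it to p XOR X).
  30: 30 XOR 27 = 5 < 30 — winning move (to 5).
  16: 16 XOR 27 = 11 < 16 — winning move (to 11).
  22: 22 XOR 27 = 13 < 22 — winning move (to 13).
  1: 1 XOR 27 = 26 ≥ 1 — no move.
  24: 24 XOR 27 = 3 < 24 — winning move (to 3).
  26: 26 XOR 27 = 1 < 26 — winning move (to 1).
That gives 5 winning moves.

5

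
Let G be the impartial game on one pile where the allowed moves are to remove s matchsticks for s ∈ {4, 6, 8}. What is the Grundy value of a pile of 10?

2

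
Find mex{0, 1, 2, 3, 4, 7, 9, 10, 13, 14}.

5

The values 0, 1, 2, 3, 4 are all present; 5 is the first non-negative integer missing from the set.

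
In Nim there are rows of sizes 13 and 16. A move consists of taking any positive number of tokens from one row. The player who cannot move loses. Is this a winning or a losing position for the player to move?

Winning position

Compute the nim-sum pairwise:
13 ^ 16 = 29
The nim-sum is 29 ≠ 0, so this is an N-position: the player to move can win.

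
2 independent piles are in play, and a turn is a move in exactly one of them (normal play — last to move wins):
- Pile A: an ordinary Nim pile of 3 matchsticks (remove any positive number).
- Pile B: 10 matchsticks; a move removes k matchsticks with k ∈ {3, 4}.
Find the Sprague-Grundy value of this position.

2

Pile A is a plain Nim pile of size 3, so its Grundy value is 3.
For pile B, compute g(0), g(1), … with moves {3, 4}:
k:     0  1  2  3  4  5  6  7  8  9 10
g(k):  0  0  0  1  1  1  2  0  0  0  1
So g(10) = 1.
The value of a disjunctive sum is the nim-sum of the parts.
Combined value = 3 XOR 1 = 2.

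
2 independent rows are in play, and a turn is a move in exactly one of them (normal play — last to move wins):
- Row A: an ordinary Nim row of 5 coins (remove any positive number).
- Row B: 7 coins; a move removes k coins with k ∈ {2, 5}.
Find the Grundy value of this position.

Row A is a plain Nim row of size 5, so its Grundy value is 5.
Build the Grundy sequence for row B with g(k) = mex{g(k−s) : s ∈ {2, 5}, s ≤ k}:
k:     0  1  2  3  4  5  6  7
g(k):  0  0  1  1  0  2  1  0
So g(7) = 0.
The value of a disjunctive sum is the nim-sum of the parts.
Combined value = 5 ⊕ 0 = 5.

5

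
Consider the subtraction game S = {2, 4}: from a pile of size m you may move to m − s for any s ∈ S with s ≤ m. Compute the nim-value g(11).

Grundy values for subtraction set {2, 4}:
k:     0  1  2  3  4  5  6  7  8  9 10 11
g(k):  0  0  1  1  2  2  0  0  1  1  2  2
So g(11) = 2.

2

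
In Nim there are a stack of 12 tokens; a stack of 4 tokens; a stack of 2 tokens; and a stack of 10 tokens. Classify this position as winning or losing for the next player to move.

Losing position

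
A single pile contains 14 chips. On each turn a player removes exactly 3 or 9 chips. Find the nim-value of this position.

Grundy values for subtraction set {3, 9}:
g(0) = mex{} = 0
g(1) = mex{} = 0
g(2) = mex{} = 0
g(3) = mex{0} = 1
g(4) = mex{0} = 1
g(5) = mex{0} = 1
g(6) = mex{1} = 0
g(7) = mex{1} = 0
g(8) = mex{1} = 0
g(9) = mex{0} = 1
g(10) = mex{0} = 1
g(11) = mex{0} = 1
g(12) = mex{1} = 0
g(13) = mex{1} = 0
g(14) = mex{1} = 0
So g(14) = 0.

0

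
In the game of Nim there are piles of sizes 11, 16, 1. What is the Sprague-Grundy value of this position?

26

Compute the nim-sum pairwise:
11 ⊕ 16 = 27
27 ⊕ 1 = 26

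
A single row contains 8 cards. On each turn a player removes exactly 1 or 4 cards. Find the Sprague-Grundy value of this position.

1

Compute g(0), g(1), … for moves {1, 4}:
g(0) = mex{} = 0
g(1) = mex{0} = 1
g(2) = mex{1} = 0
g(3) = mex{0} = 1
g(4) = mex{0,1} = 2
g(5) = mex{1,2} = 0
g(6) = mex{0} = 1
g(7) = mex{1} = 0
g(8) = mex{0,2} = 1
So g(8) = 1.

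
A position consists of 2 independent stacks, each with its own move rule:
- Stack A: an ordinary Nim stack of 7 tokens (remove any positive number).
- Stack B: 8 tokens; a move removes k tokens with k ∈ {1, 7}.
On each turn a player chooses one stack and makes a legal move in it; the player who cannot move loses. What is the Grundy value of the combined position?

Stack A is a plain Nim stack of size 7, so its Grundy value is 7.
Grundy values for stack B (subtraction set {1, 7}):
k:     0  1  2  3  4  5  6  7  8
g(k):  0  1  0  1  0  1  0  1  0
So g(8) = 0.
The value of a disjunctive sum is the nim-sum of the parts.
Combined value = 7 ⊕ 0 = 7.

7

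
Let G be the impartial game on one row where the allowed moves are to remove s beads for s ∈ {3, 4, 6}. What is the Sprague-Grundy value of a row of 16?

2

Grundy values for subtraction set {3, 4, 6}:
k:     0  1  2  3  4  5  6  7  8  9 10 11 12 13 14 15 16
g(k):  0  0  0  1  1  1  2  2  2  0  0  0  1  1  1  2  2
So g(16) = 2.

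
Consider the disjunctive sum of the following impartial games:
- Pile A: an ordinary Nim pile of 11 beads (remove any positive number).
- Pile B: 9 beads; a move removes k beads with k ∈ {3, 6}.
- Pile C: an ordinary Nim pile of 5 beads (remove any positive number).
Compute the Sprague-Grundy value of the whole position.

14

Pile A is a plain Nim pile of size 11, so its Grundy value is 11.
For pile B, compute g(0), g(1), … with moves {3, 6}:
k:     0  1  2  3  4  5  6  7  8  9
g(k):  0  0  0  1  1  1  2  2  2  0
So g(9) = 0.
Pile C is a plain Nim pile of size 5, so its Grundy value is 5.
The value of a disjunctive sum is the nim-sum of the parts.
Combined value = 11 ⊕ 0 ⊕ 5 = 14.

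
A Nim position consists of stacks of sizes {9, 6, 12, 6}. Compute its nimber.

5

Compute the nim-sum pairwise:
9 ^ 6 = 15
15 ^ 12 = 3
3 ^ 6 = 5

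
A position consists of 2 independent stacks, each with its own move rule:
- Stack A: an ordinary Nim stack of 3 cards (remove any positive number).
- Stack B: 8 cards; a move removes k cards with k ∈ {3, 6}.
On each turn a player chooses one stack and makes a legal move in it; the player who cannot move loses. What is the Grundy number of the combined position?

1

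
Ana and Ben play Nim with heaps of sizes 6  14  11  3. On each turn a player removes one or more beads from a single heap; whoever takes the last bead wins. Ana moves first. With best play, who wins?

Nim-sum: 6 XOR 14 XOR 11 XOR 3 = 0.
The nim-sum is 0, so this is a P-position: the player to move is in a losing position under optimal play; Ana is about to move from it and so loses — Ben wins.

Ben wins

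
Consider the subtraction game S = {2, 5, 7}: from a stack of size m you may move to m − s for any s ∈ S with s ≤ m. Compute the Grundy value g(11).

3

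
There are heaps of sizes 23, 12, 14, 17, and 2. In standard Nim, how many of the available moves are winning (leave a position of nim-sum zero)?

Compute the nim-sum pairwise:
23 ^ 12 = 27
27 ^ 14 = 21
21 ^ 17 = 4
4 ^ 2 = 6
The overall nim-sum is X = 6. A heap of size p has a winning move iff p XOR X < p (reduce it to p XOR X).
  23: 23 XOR 6 = 17 < 23 — winning move (to 17).
  12: 12 XOR 6 = 10 < 12 — winning move (to 10).
  14: 14 XOR 6 = 8 < 14 — winning move (to 8).
  17: 17 XOR 6 = 23 ≥ 17 — no move.
  2: 2 XOR 6 = 4 ≥ 2 — no move.
That gives 3 winning moves.

3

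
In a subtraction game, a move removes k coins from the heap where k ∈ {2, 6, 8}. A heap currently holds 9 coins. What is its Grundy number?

Grundy values for subtraction set {2, 6, 8}:
k:     0  1  2  3  4  5  6  7  8  9
g(k):  0  0  1  1  0  0  1  1  2  2
So g(9) = 2.

2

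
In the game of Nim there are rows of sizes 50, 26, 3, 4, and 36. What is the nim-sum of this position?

In binary:
  110010  (50)
  011010  (26)
  000011  (3)
  000100  (4)
  100100  (36)
  ------
  001011  (11)

11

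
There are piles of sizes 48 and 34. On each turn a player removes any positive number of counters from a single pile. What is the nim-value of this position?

In binary:
  110000  (48)
  100010  (34)
  ------
  010010  (18)

18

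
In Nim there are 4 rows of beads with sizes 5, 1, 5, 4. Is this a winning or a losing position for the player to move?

Winning position

Compute the nim-sum pairwise:
5 ⊕ 1 = 4
4 ⊕ 5 = 1
1 ⊕ 4 = 5
The nim-sum is 5 ≠ 0, so this is an N-position: the player to move can win.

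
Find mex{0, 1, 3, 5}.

The values 0, 1 are all present; 2 is the first non-negative integer missing from the set.

2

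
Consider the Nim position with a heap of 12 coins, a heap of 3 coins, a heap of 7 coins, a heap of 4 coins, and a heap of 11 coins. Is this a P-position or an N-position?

Bitwise XOR of the heap sizes:
  1100  (12)
  0011  (3)
  0111  (7)
  0100  (4)
  1011  (11)
  ----
  0111  (7)
The nim-sum is 7 ≠ 0, so this is an N-position: the player to move can win.

N-position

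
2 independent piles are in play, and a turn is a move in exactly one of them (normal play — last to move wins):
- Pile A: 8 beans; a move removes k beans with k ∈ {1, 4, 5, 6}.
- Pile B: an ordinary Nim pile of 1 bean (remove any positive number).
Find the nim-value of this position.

Grundy values for pile A (subtraction set {1, 4, 5, 6}):
k:     0  1  2  3  4  5  6  7  8
g(k):  0  1  0  1  2  3  2  3  4
So g(8) = 4.
Pile B is a plain Nim pile of size 1, so its Grundy value is 1.
The value of a disjunctive sum is the nim-sum of the parts.
Combined value = 4 XOR 1 = 5.

5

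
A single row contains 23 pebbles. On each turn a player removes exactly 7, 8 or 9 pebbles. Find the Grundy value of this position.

1

Build the Grundy sequence with g(k) = mex{g(k−s) : s ∈ {7, 8, 9}, s ≤ k}:
k:     0  1  2  3  4  5  6  7  8  9 10 11 12 13 14 15 16 17 18 19 20 21 22 23
g(k):  0  0  0  0  0  0  0  1  1  1  1  1  1  1  2  2  0  0  0  0  0  0  0  1
So g(23) = 1.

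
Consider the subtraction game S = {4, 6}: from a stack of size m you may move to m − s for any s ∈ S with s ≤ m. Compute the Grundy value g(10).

0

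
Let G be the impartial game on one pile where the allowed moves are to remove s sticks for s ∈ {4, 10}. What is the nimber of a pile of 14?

Grundy values for subtraction set {4, 10}:
g(0) = mex{} = 0
g(1) = mex{} = 0
g(2) = mex{} = 0
g(3) = mex{} = 0
g(4) = mex{0} = 1
g(5) = mex{0} = 1
g(6) = mex{0} = 1
g(7) = mex{0} = 1
g(8) = mex{1} = 0
g(9) = mex{1} = 0
g(10) = mex{0,1} = 2
g(11) = mex{0,1} = 2
g(12) = mex{0} = 1
g(13) = mex{0} = 1
g(14) = mex{1,2} = 0
So g(14) = 0.

0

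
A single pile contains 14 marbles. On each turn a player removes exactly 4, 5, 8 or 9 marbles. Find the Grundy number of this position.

Grundy values for subtraction set {4, 5, 8, 9}:
g(0) = mex{} = 0
g(1) = mex{} = 0
g(2) = mex{} = 0
g(3) = mex{} = 0
g(4) = mex{0} = 1
g(5) = mex{0} = 1
g(6) = mex{0} = 1
g(7) = mex{0} = 1
g(8) = mex{0,1} = 2
g(9) = mex{0,1} = 2
g(10) = mex{0,1} = 2
g(11) = mex{0,1} = 2
g(12) = mex{0,1,2} = 3
g(13) = mex{1,2} = 0
g(14) = mex{1,2} = 0
So g(14) = 0.

0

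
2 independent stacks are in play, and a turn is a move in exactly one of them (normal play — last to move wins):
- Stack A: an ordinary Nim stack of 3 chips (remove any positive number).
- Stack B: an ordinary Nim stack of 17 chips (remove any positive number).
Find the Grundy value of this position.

Stack A is a plain Nim stack of size 3, so its Grundy value is 3.
Stack B is a plain Nim stack of size 17, so its Grundy value is 17.
By the Sprague-Grundy theorem, the Grundy value of a sum of independent games is the XOR of the component values.
Combined value = 3 XOR 17 = 18.

18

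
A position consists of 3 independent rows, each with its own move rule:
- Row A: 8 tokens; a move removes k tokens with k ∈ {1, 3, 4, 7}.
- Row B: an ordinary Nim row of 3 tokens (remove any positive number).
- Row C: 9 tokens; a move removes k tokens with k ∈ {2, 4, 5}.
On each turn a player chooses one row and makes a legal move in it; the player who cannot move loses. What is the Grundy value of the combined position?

2

Build the Grundy sequence for row A with g(k) = mex{g(k−s) : s ∈ {1, 3, 4, 7}, s ≤ k}:
g(0) = mex{} = 0
g(1) = mex{0} = 1
g(2) = mex{1} = 0
g(3) = mex{0} = 1
g(4) = mex{0,1} = 2
g(5) = mex{0,1,2} = 3
g(6) = mex{0,1,3} = 2
g(7) = mex{0,1,2} = 3
g(8) = mex{1,2,3} = 0
So g(8) = 0.
Row B is a plain Nim row of size 3, so its Grundy value is 3.
Build the Grundy sequence for row C with g(k) = mex{g(k−s) : s ∈ {2, 4, 5}, s ≤ k}:
k:     0  1  2  3  4  5  6  7  8  9
g(k):  0  0  1  1  2  2  3  0  0  1
So g(9) = 1.
By the Sprague-Grundy theorem, the Grundy value of a sum of independent games is the XOR of the component values.
Combined value = 0 ⊕ 3 ⊕ 1 = 2.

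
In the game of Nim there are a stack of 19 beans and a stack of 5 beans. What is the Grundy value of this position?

22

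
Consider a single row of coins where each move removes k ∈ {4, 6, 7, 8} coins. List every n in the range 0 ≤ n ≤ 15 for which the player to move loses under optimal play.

0, 1, 2, 3, 12, 13, 14, 15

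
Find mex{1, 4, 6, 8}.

0 is not in the set, so the mex is 0.

0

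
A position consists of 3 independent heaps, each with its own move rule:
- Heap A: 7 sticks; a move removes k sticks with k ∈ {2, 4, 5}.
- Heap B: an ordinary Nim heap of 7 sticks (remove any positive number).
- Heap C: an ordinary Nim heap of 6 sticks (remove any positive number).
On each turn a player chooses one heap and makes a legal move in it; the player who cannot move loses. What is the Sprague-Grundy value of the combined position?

1

Build the Grundy sequence for heap A with g(k) = mex{g(k−s) : s ∈ {2, 4, 5}, s ≤ k}:
k:     0  1  2  3  4  5  6  7
g(k):  0  0  1  1  2  2  3  0
So g(7) = 0.
Heap B is a plain Nim heap of size 7, so its Grundy value is 7.
Heap C is a plain Nim heap of size 6, so its Grundy value is 6.
By the Sprague-Grundy theorem, the Grundy value of a sum of independent games is the XOR of the component values.
Combined value = 0 XOR 7 XOR 6 = 1.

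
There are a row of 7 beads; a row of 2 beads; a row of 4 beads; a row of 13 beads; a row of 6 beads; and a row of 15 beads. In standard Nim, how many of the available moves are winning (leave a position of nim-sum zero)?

Compute the nim-sum pairwise:
7 ⊕ 2 = 5
5 ⊕ 4 = 1
1 ⊕ 13 = 12
12 ⊕ 6 = 10
10 ⊕ 15 = 5
The overall nim-sum is X = 5. A row of size p has a winning move iff p XOR X < p (reduce it to p XOR X).
  7: 7 XOR 5 = 2 < 7 — winning move (to 2).
  2: 2 XOR 5 = 7 ≥ 2 — no move.
  4: 4 XOR 5 = 1 < 4 — winning move (to 1).
  13: 13 XOR 5 = 8 < 13 — winning move (to 8).
  6: 6 XOR 5 = 3 < 6 — winning move (to 3).
  15: 15 XOR 5 = 10 < 15 — winning move (to 10).
That gives 5 winning moves.

5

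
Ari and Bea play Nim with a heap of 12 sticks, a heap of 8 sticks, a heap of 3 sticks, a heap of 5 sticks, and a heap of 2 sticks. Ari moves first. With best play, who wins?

Bea wins

Nim-sum: 12 XOR 8 XOR 3 XOR 5 XOR 2 = 0.
The nim-sum is 0, so this is a P-position: the player to move is in a losing position under optimal play; Ari is about to move from it and so loses — Bea wins.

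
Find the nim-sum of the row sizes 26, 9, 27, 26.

Compute the nim-sum pairwise:
26 ^ 9 = 19
19 ^ 27 = 8
8 ^ 26 = 18

18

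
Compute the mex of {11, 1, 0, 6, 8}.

2

The values 0, 1 are all present; 2 is the first non-negative integer missing from the set.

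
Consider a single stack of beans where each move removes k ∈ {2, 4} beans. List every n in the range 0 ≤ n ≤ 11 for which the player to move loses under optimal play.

Grundy values for subtraction set {2, 4}:
g(0) = mex{} = 0
g(1) = mex{} = 0
g(2) = mex{0} = 1
g(3) = mex{0} = 1
g(4) = mex{0,1} = 2
g(5) = mex{0,1} = 2
g(6) = mex{1,2} = 0
g(7) = mex{1,2} = 0
g(8) = mex{0,2} = 1
g(9) = mex{0,2} = 1
g(10) = mex{0,1} = 2
g(11) = mex{0,1} = 2
The P-positions (g = 0) in 0..11 are 0, 1, 6, 7.

0, 1, 6, 7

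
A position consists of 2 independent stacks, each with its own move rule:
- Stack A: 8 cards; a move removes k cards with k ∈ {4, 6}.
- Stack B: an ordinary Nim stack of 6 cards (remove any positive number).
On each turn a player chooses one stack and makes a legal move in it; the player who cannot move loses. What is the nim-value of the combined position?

4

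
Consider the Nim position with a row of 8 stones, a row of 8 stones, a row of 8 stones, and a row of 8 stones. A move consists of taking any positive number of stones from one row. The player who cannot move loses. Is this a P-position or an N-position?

Nim-sum: 8 XOR 8 XOR 8 XOR 8 = 0.
The nim-sum is 0, so this is a P-position: the player to move is in a losing position under optimal play.

P-position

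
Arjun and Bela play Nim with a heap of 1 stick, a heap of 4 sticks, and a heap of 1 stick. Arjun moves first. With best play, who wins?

Bitwise XOR of the heap sizes:
  001  (1)
  100  (4)
  001  (1)
  ---
  100  (4)
The nim-sum is 4 ≠ 0, so this is an N-position: the player to move can win; Arjun has a winning move.

Arjun wins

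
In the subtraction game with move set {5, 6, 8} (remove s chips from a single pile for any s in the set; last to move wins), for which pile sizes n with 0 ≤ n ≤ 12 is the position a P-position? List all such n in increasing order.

0, 1, 2, 3, 4

Grundy values for subtraction set {5, 6, 8}:
g(0) = mex{} = 0
g(1) = mex{} = 0
g(2) = mex{} = 0
g(3) = mex{} = 0
g(4) = mex{} = 0
g(5) = mex{0} = 1
g(6) = mex{0} = 1
g(7) = mex{0} = 1
g(8) = mex{0} = 1
g(9) = mex{0} = 1
g(10) = mex{0,1} = 2
g(11) = mex{0,1} = 2
g(12) = mex{0,1} = 2
The P-positions (g = 0) in 0..12 are 0, 1, 2, 3, 4.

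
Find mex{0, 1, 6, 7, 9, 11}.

The values 0, 1 are all present; 2 is the first non-negative integer missing from the set.

2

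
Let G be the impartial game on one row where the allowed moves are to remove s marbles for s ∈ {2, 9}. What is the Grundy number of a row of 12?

0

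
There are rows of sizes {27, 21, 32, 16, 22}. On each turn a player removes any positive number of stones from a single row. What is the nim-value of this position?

Bitwise XOR of the heap sizes:
  011011  (27)
  010101  (21)
  100000  (32)
  010000  (16)
  010110  (22)
  ------
  101000  (40)

40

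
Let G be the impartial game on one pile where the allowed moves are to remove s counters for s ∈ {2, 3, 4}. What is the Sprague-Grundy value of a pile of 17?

2

Compute g(0), g(1), … for moves {2, 3, 4}:
k:     0  1  2  3  4  5  6  7  8  9 10 11 12 13 14 15 16 17
g(k):  0  0  1  1  2  2  0  0  1  1  2  2  0  0  1  1  2  2
So g(17) = 2.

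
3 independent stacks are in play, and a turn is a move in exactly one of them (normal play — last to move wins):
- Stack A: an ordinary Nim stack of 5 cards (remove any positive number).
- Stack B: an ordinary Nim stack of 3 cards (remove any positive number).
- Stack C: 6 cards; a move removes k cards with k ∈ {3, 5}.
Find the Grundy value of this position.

4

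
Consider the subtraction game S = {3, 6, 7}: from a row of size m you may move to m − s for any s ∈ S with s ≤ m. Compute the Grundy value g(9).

Grundy values for subtraction set {3, 6, 7}:
g(0) = mex{} = 0
g(1) = mex{} = 0
g(2) = mex{} = 0
g(3) = mex{0} = 1
g(4) = mex{0} = 1
g(5) = mex{0} = 1
g(6) = mex{0,1} = 2
g(7) = mex{0,1} = 2
g(8) = mex{0,1} = 2
g(9) = mex{0,1,2} = 3
So g(9) = 3.

3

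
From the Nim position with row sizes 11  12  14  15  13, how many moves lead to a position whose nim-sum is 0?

5

Nim-sum: 11 ^ 12 ^ 14 ^ 15 ^ 13 = 11.
The overall nim-sum is X = 11. A row of size p has a winning move iff p XOR X < p (reduce it to p XOR X).
  11: 11 XOR 11 = 0 < 11 — winning move (to 0).
  12: 12 XOR 11 = 7 < 12 — winning move (to 7).
  14: 14 XOR 11 = 5 < 14 — winning move (to 5).
  15: 15 XOR 11 = 4 < 15 — winning move (to 4).
  13: 13 XOR 11 = 6 < 13 — winning move (to 6).
That gives 5 winning moves.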